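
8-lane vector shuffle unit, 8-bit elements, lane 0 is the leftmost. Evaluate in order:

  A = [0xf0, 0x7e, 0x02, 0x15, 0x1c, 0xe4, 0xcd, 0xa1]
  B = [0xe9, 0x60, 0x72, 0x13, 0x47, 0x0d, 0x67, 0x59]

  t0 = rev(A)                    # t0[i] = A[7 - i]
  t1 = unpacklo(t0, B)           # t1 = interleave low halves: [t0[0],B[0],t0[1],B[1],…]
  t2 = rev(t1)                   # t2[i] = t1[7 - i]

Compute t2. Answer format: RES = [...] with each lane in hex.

RES = [0x13, 0x1c, 0x72, 0xe4, 0x60, 0xcd, 0xe9, 0xa1]

  t0: a1 cd e4 1c 15 02 7e f0
  t1: a1 e9 cd 60 e4 72 1c 13
  t2: 13 1c 72 e4 60 cd e9 a1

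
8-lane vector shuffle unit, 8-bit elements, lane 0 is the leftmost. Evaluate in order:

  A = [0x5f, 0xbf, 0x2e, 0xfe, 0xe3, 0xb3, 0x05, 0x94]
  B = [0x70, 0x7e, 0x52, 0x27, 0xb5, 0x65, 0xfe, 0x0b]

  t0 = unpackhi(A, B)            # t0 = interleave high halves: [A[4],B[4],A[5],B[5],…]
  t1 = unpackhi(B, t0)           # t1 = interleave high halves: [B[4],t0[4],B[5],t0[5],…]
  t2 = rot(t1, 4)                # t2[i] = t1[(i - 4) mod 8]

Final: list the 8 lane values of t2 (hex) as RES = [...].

t0 = [0xe3, 0xb5, 0xb3, 0x65, 0x05, 0xfe, 0x94, 0x0b]
t1 = [0xb5, 0x05, 0x65, 0xfe, 0xfe, 0x94, 0x0b, 0x0b]
t2 = [0xfe, 0x94, 0x0b, 0x0b, 0xb5, 0x05, 0x65, 0xfe]

RES = [0xfe, 0x94, 0x0b, 0x0b, 0xb5, 0x05, 0x65, 0xfe]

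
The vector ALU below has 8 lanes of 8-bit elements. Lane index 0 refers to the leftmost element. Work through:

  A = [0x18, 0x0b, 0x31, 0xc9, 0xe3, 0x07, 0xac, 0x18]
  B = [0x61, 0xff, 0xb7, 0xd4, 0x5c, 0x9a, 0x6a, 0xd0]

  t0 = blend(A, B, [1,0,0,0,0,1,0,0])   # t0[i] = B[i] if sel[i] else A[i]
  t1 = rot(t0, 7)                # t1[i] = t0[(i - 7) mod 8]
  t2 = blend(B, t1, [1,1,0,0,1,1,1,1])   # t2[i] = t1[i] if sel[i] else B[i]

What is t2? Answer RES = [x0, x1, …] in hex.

RES = [0x0b, 0x31, 0xb7, 0xd4, 0x9a, 0xac, 0x18, 0x61]

t0 = [0x61, 0x0b, 0x31, 0xc9, 0xe3, 0x9a, 0xac, 0x18]
t1 = [0x0b, 0x31, 0xc9, 0xe3, 0x9a, 0xac, 0x18, 0x61]
t2 = [0x0b, 0x31, 0xb7, 0xd4, 0x9a, 0xac, 0x18, 0x61]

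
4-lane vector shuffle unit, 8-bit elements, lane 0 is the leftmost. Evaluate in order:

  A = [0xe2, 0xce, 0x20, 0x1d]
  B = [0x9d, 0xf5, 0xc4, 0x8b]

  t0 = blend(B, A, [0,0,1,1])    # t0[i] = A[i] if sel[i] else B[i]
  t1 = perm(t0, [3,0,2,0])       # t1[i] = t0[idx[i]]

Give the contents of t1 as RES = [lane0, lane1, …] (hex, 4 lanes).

→ t0 |9d|f5|20|1d|
→ t1 |1d|9d|20|9d|

RES = [ 0x1d  0x9d  0x20  0x9d ]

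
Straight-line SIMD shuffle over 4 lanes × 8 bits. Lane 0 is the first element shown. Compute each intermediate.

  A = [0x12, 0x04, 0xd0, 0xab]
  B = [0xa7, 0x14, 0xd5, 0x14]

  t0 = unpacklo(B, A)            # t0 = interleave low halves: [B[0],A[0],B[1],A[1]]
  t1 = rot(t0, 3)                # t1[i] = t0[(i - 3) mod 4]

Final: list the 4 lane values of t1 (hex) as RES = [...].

RES = [ 0x12  0x14  0x04  0xa7 ]

  t0: a7 12 14 04
  t1: 12 14 04 a7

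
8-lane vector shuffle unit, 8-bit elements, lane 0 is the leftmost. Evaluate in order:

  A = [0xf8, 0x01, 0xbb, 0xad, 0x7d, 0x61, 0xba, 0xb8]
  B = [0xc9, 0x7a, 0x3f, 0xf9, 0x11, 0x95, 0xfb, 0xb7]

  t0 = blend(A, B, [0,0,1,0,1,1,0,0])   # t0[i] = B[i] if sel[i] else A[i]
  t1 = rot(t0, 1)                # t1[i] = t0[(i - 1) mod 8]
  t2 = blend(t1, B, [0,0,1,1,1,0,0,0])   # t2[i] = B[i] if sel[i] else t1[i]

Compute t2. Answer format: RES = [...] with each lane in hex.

RES = [0xb8, 0xf8, 0x3f, 0xf9, 0x11, 0x11, 0x95, 0xba]

  t0: f8 01 3f ad 11 95 ba b8
  t1: b8 f8 01 3f ad 11 95 ba
  t2: b8 f8 3f f9 11 11 95 ba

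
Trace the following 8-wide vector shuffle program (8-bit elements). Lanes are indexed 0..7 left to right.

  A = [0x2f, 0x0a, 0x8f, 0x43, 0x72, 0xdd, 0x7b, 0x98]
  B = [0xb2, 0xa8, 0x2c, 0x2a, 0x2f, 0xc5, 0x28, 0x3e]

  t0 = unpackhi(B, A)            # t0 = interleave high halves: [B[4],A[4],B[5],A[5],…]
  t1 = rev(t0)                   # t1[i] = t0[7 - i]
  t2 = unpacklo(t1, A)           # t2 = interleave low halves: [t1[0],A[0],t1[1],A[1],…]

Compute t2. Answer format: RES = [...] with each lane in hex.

RES = [0x98, 0x2f, 0x3e, 0x0a, 0x7b, 0x8f, 0x28, 0x43]

  t0: 2f 72 c5 dd 28 7b 3e 98
  t1: 98 3e 7b 28 dd c5 72 2f
  t2: 98 2f 3e 0a 7b 8f 28 43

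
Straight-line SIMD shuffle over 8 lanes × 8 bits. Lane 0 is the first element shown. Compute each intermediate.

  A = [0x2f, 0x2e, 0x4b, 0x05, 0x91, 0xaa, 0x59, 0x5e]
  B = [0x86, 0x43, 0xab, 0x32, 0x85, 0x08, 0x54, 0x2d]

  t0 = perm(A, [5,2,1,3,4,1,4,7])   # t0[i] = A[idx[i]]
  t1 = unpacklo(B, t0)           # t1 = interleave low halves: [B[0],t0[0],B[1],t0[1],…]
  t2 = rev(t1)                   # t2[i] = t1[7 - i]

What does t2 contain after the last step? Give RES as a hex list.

  t0: aa 4b 2e 05 91 2e 91 5e
  t1: 86 aa 43 4b ab 2e 32 05
  t2: 05 32 2e ab 4b 43 aa 86

RES = [ 0x05  0x32  0x2e  0xab  0x4b  0x43  0xaa  0x86 ]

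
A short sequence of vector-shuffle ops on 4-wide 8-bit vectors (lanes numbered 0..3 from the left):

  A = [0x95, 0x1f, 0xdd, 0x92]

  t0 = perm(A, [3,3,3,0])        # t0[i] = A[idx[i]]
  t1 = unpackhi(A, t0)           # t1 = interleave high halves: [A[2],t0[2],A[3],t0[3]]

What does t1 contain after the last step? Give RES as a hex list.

RES = [ 0xdd  0x92  0x92  0x95 ]

  t0: 92 92 92 95
  t1: dd 92 92 95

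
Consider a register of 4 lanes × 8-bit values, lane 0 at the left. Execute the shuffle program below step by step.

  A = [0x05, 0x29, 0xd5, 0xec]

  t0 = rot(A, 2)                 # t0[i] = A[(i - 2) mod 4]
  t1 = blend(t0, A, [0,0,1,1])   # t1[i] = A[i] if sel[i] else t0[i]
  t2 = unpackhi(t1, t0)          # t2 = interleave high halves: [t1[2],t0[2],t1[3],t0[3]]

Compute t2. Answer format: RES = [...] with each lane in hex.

RES = [0xd5, 0x05, 0xec, 0x29]

t0 = [0xd5, 0xec, 0x05, 0x29]
t1 = [0xd5, 0xec, 0xd5, 0xec]
t2 = [0xd5, 0x05, 0xec, 0x29]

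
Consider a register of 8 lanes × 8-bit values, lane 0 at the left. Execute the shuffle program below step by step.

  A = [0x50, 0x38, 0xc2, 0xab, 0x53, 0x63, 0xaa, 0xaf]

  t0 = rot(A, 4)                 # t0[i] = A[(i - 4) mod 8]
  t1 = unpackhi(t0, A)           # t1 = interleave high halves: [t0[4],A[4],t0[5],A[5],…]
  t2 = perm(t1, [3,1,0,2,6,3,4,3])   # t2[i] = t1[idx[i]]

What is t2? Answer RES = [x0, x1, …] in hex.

RES = [ 0x63  0x53  0x50  0x38  0xab  0x63  0xc2  0x63 ]

→ t0 |53|63|aa|af|50|38|c2|ab|
→ t1 |50|53|38|63|c2|aa|ab|af|
→ t2 |63|53|50|38|ab|63|c2|63|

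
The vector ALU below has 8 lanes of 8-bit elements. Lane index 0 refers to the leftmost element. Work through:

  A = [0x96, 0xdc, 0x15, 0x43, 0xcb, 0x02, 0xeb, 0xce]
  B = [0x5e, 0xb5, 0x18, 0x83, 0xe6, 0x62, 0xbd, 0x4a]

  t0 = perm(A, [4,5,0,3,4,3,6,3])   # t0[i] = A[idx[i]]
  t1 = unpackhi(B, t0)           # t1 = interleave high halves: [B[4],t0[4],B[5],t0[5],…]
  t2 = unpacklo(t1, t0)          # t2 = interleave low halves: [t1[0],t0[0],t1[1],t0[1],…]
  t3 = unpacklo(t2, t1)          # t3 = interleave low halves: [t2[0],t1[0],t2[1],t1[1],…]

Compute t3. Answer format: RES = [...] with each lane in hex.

t0 = [0xcb, 0x02, 0x96, 0x43, 0xcb, 0x43, 0xeb, 0x43]
t1 = [0xe6, 0xcb, 0x62, 0x43, 0xbd, 0xeb, 0x4a, 0x43]
t2 = [0xe6, 0xcb, 0xcb, 0x02, 0x62, 0x96, 0x43, 0x43]
t3 = [0xe6, 0xe6, 0xcb, 0xcb, 0xcb, 0x62, 0x02, 0x43]

RES = [0xe6, 0xe6, 0xcb, 0xcb, 0xcb, 0x62, 0x02, 0x43]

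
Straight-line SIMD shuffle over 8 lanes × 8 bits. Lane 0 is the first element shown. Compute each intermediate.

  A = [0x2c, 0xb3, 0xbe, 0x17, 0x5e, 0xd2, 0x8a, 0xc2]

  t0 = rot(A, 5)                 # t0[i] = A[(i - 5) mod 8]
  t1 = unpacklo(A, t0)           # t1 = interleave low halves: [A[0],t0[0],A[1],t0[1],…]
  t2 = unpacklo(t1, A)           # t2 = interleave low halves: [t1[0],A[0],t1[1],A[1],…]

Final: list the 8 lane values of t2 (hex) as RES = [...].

t0 = [0x17, 0x5e, 0xd2, 0x8a, 0xc2, 0x2c, 0xb3, 0xbe]
t1 = [0x2c, 0x17, 0xb3, 0x5e, 0xbe, 0xd2, 0x17, 0x8a]
t2 = [0x2c, 0x2c, 0x17, 0xb3, 0xb3, 0xbe, 0x5e, 0x17]

RES = [0x2c, 0x2c, 0x17, 0xb3, 0xb3, 0xbe, 0x5e, 0x17]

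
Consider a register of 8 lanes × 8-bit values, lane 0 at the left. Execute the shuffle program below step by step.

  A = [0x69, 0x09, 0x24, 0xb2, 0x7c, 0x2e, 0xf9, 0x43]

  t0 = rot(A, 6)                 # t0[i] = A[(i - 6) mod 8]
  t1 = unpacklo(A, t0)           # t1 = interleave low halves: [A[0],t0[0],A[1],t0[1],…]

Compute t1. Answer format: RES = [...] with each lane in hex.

→ t0 |24|b2|7c|2e|f9|43|69|09|
→ t1 |69|24|09|b2|24|7c|b2|2e|

RES = [ 0x69  0x24  0x09  0xb2  0x24  0x7c  0xb2  0x2e ]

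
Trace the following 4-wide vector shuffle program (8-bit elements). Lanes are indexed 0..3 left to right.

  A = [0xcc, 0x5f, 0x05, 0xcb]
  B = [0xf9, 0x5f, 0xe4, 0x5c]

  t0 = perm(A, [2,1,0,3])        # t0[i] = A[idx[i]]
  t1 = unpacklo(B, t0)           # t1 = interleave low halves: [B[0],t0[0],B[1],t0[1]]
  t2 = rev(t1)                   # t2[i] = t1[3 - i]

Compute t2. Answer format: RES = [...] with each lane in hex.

RES = [ 0x5f  0x5f  0x05  0xf9 ]

  t0: 05 5f cc cb
  t1: f9 05 5f 5f
  t2: 5f 5f 05 f9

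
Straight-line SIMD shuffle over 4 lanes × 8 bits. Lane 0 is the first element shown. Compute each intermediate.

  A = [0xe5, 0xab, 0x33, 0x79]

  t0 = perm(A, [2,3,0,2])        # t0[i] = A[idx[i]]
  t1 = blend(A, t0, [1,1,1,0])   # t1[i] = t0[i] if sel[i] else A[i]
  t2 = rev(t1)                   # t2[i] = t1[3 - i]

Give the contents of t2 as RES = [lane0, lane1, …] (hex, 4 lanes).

  t0: 33 79 e5 33
  t1: 33 79 e5 79
  t2: 79 e5 79 33

RES = [ 0x79  0xe5  0x79  0x33 ]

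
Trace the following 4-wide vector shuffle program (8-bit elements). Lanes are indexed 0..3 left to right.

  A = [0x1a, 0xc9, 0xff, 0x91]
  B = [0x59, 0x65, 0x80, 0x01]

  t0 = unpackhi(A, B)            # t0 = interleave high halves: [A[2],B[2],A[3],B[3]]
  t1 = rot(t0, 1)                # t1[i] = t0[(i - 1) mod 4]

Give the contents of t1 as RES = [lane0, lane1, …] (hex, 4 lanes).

RES = [0x01, 0xff, 0x80, 0x91]

  t0: ff 80 91 01
  t1: 01 ff 80 91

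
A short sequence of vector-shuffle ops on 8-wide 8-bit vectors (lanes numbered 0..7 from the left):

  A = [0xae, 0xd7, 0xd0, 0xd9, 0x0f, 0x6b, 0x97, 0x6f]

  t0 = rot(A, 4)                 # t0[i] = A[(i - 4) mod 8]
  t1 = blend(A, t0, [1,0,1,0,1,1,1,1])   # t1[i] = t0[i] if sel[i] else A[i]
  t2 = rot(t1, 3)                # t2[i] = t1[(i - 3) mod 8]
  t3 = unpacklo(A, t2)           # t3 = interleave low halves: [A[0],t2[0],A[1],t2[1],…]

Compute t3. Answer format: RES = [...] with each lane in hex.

t0 = [0x0f, 0x6b, 0x97, 0x6f, 0xae, 0xd7, 0xd0, 0xd9]
t1 = [0x0f, 0xd7, 0x97, 0xd9, 0xae, 0xd7, 0xd0, 0xd9]
t2 = [0xd7, 0xd0, 0xd9, 0x0f, 0xd7, 0x97, 0xd9, 0xae]
t3 = [0xae, 0xd7, 0xd7, 0xd0, 0xd0, 0xd9, 0xd9, 0x0f]

RES = [ 0xae  0xd7  0xd7  0xd0  0xd0  0xd9  0xd9  0x0f ]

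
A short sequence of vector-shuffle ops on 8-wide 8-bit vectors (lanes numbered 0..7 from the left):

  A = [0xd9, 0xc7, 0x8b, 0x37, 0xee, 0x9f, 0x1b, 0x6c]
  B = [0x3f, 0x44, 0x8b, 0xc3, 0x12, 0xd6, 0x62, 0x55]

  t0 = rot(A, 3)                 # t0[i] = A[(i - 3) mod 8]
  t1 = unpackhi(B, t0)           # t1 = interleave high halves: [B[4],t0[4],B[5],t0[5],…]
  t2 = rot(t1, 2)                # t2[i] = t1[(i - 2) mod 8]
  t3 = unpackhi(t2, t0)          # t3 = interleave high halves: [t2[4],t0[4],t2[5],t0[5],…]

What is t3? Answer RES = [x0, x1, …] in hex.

→ t0 |9f|1b|6c|d9|c7|8b|37|ee|
→ t1 |12|c7|d6|8b|62|37|55|ee|
→ t2 |55|ee|12|c7|d6|8b|62|37|
→ t3 |d6|c7|8b|8b|62|37|37|ee|

RES = [0xd6, 0xc7, 0x8b, 0x8b, 0x62, 0x37, 0x37, 0xee]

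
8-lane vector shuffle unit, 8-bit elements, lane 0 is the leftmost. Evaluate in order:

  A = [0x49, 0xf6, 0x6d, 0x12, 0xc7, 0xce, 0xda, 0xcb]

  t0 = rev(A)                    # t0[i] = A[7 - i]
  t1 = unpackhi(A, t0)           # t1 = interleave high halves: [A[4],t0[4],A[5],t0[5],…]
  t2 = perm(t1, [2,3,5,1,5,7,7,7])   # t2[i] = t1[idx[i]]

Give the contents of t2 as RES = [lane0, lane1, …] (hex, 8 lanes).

  t0: cb da ce c7 12 6d f6 49
  t1: c7 12 ce 6d da f6 cb 49
  t2: ce 6d f6 12 f6 49 49 49

RES = [ 0xce  0x6d  0xf6  0x12  0xf6  0x49  0x49  0x49 ]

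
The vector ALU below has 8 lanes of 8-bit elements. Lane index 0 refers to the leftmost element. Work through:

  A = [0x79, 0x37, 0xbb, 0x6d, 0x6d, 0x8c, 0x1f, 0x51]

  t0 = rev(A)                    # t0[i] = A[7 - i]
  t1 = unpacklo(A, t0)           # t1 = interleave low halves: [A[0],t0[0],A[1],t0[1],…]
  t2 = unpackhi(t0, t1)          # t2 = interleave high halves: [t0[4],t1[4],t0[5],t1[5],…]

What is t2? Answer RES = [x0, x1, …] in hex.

RES = [0x6d, 0xbb, 0xbb, 0x8c, 0x37, 0x6d, 0x79, 0x6d]

  t0: 51 1f 8c 6d 6d bb 37 79
  t1: 79 51 37 1f bb 8c 6d 6d
  t2: 6d bb bb 8c 37 6d 79 6d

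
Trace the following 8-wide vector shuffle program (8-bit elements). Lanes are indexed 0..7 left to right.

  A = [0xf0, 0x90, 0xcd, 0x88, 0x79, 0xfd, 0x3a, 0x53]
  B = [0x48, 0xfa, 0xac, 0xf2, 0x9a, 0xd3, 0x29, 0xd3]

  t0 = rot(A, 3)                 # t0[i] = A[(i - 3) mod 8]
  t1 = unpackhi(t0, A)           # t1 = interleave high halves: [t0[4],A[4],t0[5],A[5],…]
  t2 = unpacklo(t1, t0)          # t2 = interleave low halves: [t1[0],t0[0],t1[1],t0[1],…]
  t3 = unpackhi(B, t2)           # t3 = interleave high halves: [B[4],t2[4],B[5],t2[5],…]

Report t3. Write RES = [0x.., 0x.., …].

t0 = [0xfd, 0x3a, 0x53, 0xf0, 0x90, 0xcd, 0x88, 0x79]
t1 = [0x90, 0x79, 0xcd, 0xfd, 0x88, 0x3a, 0x79, 0x53]
t2 = [0x90, 0xfd, 0x79, 0x3a, 0xcd, 0x53, 0xfd, 0xf0]
t3 = [0x9a, 0xcd, 0xd3, 0x53, 0x29, 0xfd, 0xd3, 0xf0]

RES = [0x9a, 0xcd, 0xd3, 0x53, 0x29, 0xfd, 0xd3, 0xf0]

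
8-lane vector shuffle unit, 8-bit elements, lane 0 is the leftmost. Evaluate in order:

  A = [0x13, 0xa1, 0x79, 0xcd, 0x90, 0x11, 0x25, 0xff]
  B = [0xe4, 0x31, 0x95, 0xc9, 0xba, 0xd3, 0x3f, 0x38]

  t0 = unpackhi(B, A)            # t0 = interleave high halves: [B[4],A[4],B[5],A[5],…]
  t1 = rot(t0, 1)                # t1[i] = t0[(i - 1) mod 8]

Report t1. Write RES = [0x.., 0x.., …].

RES = [0xff, 0xba, 0x90, 0xd3, 0x11, 0x3f, 0x25, 0x38]

→ t0 |ba|90|d3|11|3f|25|38|ff|
→ t1 |ff|ba|90|d3|11|3f|25|38|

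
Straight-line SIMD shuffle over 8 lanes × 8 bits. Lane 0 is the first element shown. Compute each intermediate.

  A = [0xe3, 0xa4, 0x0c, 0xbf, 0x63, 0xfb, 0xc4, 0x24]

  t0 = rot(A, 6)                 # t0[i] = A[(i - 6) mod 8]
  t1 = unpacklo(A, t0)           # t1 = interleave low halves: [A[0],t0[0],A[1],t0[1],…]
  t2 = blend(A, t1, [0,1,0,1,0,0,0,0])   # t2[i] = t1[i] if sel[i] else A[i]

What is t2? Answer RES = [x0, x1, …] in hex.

t0 = [0x0c, 0xbf, 0x63, 0xfb, 0xc4, 0x24, 0xe3, 0xa4]
t1 = [0xe3, 0x0c, 0xa4, 0xbf, 0x0c, 0x63, 0xbf, 0xfb]
t2 = [0xe3, 0x0c, 0x0c, 0xbf, 0x63, 0xfb, 0xc4, 0x24]

RES = [ 0xe3  0x0c  0x0c  0xbf  0x63  0xfb  0xc4  0x24 ]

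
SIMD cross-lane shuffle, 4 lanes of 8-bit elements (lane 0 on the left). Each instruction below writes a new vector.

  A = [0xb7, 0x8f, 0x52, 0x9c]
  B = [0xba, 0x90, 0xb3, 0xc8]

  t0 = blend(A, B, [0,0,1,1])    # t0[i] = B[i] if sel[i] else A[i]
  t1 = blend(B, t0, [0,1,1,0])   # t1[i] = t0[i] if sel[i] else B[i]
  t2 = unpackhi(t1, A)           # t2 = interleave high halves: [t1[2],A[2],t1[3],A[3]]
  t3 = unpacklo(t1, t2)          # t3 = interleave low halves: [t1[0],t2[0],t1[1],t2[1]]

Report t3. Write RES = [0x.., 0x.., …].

  t0: b7 8f b3 c8
  t1: ba 8f b3 c8
  t2: b3 52 c8 9c
  t3: ba b3 8f 52

RES = [0xba, 0xb3, 0x8f, 0x52]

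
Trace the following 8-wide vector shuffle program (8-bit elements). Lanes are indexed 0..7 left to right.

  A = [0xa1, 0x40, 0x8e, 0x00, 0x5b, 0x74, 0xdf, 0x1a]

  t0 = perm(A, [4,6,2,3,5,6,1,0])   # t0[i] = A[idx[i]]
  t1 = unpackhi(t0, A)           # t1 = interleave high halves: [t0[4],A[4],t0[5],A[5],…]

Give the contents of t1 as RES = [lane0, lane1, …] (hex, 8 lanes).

RES = [0x74, 0x5b, 0xdf, 0x74, 0x40, 0xdf, 0xa1, 0x1a]

t0 = [0x5b, 0xdf, 0x8e, 0x00, 0x74, 0xdf, 0x40, 0xa1]
t1 = [0x74, 0x5b, 0xdf, 0x74, 0x40, 0xdf, 0xa1, 0x1a]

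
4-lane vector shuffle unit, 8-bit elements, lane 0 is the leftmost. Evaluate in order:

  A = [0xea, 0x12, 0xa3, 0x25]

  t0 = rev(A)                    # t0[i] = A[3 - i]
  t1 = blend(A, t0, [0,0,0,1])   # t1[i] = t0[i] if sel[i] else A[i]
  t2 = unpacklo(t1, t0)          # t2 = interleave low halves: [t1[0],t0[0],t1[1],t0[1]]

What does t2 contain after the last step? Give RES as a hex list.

  t0: 25 a3 12 ea
  t1: ea 12 a3 ea
  t2: ea 25 12 a3

RES = [0xea, 0x25, 0x12, 0xa3]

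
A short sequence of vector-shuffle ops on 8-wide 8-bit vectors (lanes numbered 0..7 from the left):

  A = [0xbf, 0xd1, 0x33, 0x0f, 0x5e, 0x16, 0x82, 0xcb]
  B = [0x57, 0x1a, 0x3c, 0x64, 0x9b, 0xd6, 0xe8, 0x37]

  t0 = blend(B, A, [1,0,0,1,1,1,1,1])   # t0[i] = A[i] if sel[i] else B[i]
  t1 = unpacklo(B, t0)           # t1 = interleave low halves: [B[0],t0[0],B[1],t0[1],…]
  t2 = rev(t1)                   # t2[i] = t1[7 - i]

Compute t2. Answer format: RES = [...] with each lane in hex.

t0 = [0xbf, 0x1a, 0x3c, 0x0f, 0x5e, 0x16, 0x82, 0xcb]
t1 = [0x57, 0xbf, 0x1a, 0x1a, 0x3c, 0x3c, 0x64, 0x0f]
t2 = [0x0f, 0x64, 0x3c, 0x3c, 0x1a, 0x1a, 0xbf, 0x57]

RES = [ 0x0f  0x64  0x3c  0x3c  0x1a  0x1a  0xbf  0x57 ]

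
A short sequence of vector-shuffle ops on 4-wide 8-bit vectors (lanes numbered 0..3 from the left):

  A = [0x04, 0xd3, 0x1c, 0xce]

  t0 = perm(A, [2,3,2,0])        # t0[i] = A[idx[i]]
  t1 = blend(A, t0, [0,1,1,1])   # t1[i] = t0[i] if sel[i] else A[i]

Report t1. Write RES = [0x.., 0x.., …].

t0 = [0x1c, 0xce, 0x1c, 0x04]
t1 = [0x04, 0xce, 0x1c, 0x04]

RES = [0x04, 0xce, 0x1c, 0x04]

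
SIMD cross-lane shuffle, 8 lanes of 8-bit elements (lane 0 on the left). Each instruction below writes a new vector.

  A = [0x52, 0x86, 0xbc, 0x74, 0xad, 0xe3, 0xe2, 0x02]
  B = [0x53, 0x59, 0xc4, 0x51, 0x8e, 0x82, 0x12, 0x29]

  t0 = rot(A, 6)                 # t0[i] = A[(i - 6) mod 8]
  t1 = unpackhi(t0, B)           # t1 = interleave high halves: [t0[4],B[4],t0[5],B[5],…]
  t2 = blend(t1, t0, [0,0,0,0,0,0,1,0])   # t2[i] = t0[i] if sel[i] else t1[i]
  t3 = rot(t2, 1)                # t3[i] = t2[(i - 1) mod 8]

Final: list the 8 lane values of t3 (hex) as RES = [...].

t0 = [0xbc, 0x74, 0xad, 0xe3, 0xe2, 0x02, 0x52, 0x86]
t1 = [0xe2, 0x8e, 0x02, 0x82, 0x52, 0x12, 0x86, 0x29]
t2 = [0xe2, 0x8e, 0x02, 0x82, 0x52, 0x12, 0x52, 0x29]
t3 = [0x29, 0xe2, 0x8e, 0x02, 0x82, 0x52, 0x12, 0x52]

RES = [0x29, 0xe2, 0x8e, 0x02, 0x82, 0x52, 0x12, 0x52]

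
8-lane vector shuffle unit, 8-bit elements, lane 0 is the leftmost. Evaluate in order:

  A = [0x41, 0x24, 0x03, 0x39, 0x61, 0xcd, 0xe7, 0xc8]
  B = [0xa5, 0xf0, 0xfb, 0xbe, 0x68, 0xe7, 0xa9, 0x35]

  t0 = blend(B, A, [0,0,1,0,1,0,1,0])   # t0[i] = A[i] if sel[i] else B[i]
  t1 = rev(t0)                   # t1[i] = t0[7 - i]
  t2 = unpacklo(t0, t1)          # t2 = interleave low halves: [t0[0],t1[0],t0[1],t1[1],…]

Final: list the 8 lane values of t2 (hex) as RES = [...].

→ t0 |a5|f0|03|be|61|e7|e7|35|
→ t1 |35|e7|e7|61|be|03|f0|a5|
→ t2 |a5|35|f0|e7|03|e7|be|61|

RES = [ 0xa5  0x35  0xf0  0xe7  0x03  0xe7  0xbe  0x61 ]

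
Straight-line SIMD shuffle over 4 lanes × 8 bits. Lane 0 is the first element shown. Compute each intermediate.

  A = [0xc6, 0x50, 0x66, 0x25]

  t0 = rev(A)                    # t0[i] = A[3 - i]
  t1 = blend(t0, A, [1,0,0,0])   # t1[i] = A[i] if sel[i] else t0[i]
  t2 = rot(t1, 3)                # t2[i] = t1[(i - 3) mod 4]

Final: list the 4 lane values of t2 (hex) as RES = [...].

→ t0 |25|66|50|c6|
→ t1 |c6|66|50|c6|
→ t2 |66|50|c6|c6|

RES = [ 0x66  0x50  0xc6  0xc6 ]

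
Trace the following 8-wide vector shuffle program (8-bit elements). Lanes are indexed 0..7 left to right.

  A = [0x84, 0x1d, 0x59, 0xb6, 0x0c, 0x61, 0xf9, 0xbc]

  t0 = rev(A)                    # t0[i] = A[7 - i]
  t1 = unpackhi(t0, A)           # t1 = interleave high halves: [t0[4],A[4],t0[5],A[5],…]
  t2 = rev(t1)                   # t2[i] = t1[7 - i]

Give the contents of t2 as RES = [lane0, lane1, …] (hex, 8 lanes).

→ t0 |bc|f9|61|0c|b6|59|1d|84|
→ t1 |b6|0c|59|61|1d|f9|84|bc|
→ t2 |bc|84|f9|1d|61|59|0c|b6|

RES = [0xbc, 0x84, 0xf9, 0x1d, 0x61, 0x59, 0x0c, 0xb6]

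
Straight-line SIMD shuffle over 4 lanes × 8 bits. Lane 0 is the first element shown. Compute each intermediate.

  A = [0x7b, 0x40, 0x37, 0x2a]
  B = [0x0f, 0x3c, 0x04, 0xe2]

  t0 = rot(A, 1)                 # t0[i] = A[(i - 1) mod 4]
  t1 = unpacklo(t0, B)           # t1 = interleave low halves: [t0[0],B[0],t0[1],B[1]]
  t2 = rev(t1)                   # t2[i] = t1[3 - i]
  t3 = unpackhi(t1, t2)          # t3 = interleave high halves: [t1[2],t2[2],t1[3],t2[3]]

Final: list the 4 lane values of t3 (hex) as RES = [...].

RES = [ 0x7b  0x0f  0x3c  0x2a ]

→ t0 |2a|7b|40|37|
→ t1 |2a|0f|7b|3c|
→ t2 |3c|7b|0f|2a|
→ t3 |7b|0f|3c|2a|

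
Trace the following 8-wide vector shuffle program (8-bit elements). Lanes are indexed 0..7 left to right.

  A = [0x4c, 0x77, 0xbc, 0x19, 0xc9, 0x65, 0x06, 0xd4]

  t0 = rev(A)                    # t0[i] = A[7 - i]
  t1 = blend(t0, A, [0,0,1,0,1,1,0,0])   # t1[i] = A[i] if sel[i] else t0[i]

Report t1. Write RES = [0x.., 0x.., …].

t0 = [0xd4, 0x06, 0x65, 0xc9, 0x19, 0xbc, 0x77, 0x4c]
t1 = [0xd4, 0x06, 0xbc, 0xc9, 0xc9, 0x65, 0x77, 0x4c]

RES = [0xd4, 0x06, 0xbc, 0xc9, 0xc9, 0x65, 0x77, 0x4c]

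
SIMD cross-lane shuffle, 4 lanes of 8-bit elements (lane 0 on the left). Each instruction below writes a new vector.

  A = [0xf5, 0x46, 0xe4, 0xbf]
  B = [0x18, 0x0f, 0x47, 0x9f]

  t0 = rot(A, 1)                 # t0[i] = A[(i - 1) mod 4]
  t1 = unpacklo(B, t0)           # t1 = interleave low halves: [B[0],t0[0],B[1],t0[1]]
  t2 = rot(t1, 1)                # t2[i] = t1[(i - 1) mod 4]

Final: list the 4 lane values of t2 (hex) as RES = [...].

RES = [0xf5, 0x18, 0xbf, 0x0f]

  t0: bf f5 46 e4
  t1: 18 bf 0f f5
  t2: f5 18 bf 0f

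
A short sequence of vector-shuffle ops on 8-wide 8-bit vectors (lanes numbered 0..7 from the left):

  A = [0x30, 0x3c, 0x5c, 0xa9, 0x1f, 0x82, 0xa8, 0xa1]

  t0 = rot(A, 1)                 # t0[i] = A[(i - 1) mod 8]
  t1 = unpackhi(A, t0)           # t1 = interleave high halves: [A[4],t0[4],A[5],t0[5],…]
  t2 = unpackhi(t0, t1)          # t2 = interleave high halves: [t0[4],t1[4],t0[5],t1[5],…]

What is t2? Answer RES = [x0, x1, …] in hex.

t0 = [0xa1, 0x30, 0x3c, 0x5c, 0xa9, 0x1f, 0x82, 0xa8]
t1 = [0x1f, 0xa9, 0x82, 0x1f, 0xa8, 0x82, 0xa1, 0xa8]
t2 = [0xa9, 0xa8, 0x1f, 0x82, 0x82, 0xa1, 0xa8, 0xa8]

RES = [ 0xa9  0xa8  0x1f  0x82  0x82  0xa1  0xa8  0xa8 ]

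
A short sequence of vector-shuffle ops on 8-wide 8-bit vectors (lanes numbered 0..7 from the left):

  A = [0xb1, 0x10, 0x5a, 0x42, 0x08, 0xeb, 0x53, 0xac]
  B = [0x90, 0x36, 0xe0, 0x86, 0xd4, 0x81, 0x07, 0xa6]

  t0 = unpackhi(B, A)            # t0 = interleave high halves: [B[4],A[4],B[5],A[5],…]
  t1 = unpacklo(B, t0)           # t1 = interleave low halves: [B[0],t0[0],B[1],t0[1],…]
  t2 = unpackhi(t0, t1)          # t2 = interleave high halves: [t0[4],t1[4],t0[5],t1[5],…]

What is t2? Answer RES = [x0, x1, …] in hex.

t0 = [0xd4, 0x08, 0x81, 0xeb, 0x07, 0x53, 0xa6, 0xac]
t1 = [0x90, 0xd4, 0x36, 0x08, 0xe0, 0x81, 0x86, 0xeb]
t2 = [0x07, 0xe0, 0x53, 0x81, 0xa6, 0x86, 0xac, 0xeb]

RES = [0x07, 0xe0, 0x53, 0x81, 0xa6, 0x86, 0xac, 0xeb]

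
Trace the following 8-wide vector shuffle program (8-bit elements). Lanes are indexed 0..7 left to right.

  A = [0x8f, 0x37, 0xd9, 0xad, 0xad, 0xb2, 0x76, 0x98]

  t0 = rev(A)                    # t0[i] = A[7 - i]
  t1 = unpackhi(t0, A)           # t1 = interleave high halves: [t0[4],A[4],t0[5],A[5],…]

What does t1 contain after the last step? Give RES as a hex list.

RES = [ 0xad  0xad  0xd9  0xb2  0x37  0x76  0x8f  0x98 ]

t0 = [0x98, 0x76, 0xb2, 0xad, 0xad, 0xd9, 0x37, 0x8f]
t1 = [0xad, 0xad, 0xd9, 0xb2, 0x37, 0x76, 0x8f, 0x98]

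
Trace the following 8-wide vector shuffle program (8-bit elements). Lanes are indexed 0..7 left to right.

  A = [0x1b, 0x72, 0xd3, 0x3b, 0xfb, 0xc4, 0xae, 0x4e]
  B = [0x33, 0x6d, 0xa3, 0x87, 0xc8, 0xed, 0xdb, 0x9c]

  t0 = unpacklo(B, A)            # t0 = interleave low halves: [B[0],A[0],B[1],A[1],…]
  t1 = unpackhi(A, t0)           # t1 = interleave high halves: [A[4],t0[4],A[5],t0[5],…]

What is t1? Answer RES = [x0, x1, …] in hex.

RES = [ 0xfb  0xa3  0xc4  0xd3  0xae  0x87  0x4e  0x3b ]

t0 = [0x33, 0x1b, 0x6d, 0x72, 0xa3, 0xd3, 0x87, 0x3b]
t1 = [0xfb, 0xa3, 0xc4, 0xd3, 0xae, 0x87, 0x4e, 0x3b]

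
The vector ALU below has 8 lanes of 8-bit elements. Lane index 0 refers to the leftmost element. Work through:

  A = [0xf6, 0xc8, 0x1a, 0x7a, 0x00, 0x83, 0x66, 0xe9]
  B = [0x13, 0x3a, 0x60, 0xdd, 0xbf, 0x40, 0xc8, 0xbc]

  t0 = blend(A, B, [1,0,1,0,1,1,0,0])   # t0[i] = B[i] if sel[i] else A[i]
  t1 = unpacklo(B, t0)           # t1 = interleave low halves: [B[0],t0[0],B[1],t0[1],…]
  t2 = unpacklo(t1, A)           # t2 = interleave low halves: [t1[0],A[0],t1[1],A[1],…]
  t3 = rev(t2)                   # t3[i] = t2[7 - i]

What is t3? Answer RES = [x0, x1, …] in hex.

t0 = [0x13, 0xc8, 0x60, 0x7a, 0xbf, 0x40, 0x66, 0xe9]
t1 = [0x13, 0x13, 0x3a, 0xc8, 0x60, 0x60, 0xdd, 0x7a]
t2 = [0x13, 0xf6, 0x13, 0xc8, 0x3a, 0x1a, 0xc8, 0x7a]
t3 = [0x7a, 0xc8, 0x1a, 0x3a, 0xc8, 0x13, 0xf6, 0x13]

RES = [ 0x7a  0xc8  0x1a  0x3a  0xc8  0x13  0xf6  0x13 ]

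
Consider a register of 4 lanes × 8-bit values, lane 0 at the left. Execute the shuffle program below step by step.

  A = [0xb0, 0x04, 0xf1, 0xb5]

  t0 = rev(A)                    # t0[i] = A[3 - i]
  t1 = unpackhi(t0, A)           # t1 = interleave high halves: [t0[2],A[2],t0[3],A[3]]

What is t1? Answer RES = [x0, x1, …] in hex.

RES = [0x04, 0xf1, 0xb0, 0xb5]

t0 = [0xb5, 0xf1, 0x04, 0xb0]
t1 = [0x04, 0xf1, 0xb0, 0xb5]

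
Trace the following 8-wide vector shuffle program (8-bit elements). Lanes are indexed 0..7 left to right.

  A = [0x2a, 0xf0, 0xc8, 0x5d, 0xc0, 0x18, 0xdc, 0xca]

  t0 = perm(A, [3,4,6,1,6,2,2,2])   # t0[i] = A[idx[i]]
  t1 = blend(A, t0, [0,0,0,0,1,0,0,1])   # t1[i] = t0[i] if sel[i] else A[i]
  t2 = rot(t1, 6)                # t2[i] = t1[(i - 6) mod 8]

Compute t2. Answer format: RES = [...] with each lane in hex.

  t0: 5d c0 dc f0 dc c8 c8 c8
  t1: 2a f0 c8 5d dc 18 dc c8
  t2: c8 5d dc 18 dc c8 2a f0

RES = [0xc8, 0x5d, 0xdc, 0x18, 0xdc, 0xc8, 0x2a, 0xf0]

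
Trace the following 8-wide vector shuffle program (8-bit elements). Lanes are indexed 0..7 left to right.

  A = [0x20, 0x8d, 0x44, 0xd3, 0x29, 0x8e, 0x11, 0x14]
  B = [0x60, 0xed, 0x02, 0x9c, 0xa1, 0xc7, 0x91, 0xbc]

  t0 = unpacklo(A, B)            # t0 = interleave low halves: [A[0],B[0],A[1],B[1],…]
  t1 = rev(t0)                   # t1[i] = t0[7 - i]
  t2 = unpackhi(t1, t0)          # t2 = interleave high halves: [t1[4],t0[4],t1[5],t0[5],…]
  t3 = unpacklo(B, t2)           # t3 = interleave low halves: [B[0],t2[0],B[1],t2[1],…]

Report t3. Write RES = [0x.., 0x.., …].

RES = [ 0x60  0xed  0xed  0x44  0x02  0x8d  0x9c  0x02 ]

→ t0 |20|60|8d|ed|44|02|d3|9c|
→ t1 |9c|d3|02|44|ed|8d|60|20|
→ t2 |ed|44|8d|02|60|d3|20|9c|
→ t3 |60|ed|ed|44|02|8d|9c|02|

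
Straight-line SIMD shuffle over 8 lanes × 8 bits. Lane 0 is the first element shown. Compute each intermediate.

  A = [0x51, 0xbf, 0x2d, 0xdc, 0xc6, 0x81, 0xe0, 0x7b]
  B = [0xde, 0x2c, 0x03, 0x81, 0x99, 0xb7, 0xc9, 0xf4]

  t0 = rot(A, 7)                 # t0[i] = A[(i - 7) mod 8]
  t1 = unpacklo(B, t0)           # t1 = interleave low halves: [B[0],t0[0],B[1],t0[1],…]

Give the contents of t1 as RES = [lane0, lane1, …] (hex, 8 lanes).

RES = [0xde, 0xbf, 0x2c, 0x2d, 0x03, 0xdc, 0x81, 0xc6]

  t0: bf 2d dc c6 81 e0 7b 51
  t1: de bf 2c 2d 03 dc 81 c6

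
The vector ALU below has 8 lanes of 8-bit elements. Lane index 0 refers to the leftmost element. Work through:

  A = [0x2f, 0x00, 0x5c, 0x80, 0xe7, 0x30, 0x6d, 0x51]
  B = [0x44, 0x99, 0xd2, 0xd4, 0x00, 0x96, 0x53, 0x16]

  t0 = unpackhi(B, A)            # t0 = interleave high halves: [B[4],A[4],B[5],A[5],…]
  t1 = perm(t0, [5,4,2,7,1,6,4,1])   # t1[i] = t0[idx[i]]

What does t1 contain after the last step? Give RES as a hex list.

RES = [ 0x6d  0x53  0x96  0x51  0xe7  0x16  0x53  0xe7 ]

→ t0 |00|e7|96|30|53|6d|16|51|
→ t1 |6d|53|96|51|e7|16|53|e7|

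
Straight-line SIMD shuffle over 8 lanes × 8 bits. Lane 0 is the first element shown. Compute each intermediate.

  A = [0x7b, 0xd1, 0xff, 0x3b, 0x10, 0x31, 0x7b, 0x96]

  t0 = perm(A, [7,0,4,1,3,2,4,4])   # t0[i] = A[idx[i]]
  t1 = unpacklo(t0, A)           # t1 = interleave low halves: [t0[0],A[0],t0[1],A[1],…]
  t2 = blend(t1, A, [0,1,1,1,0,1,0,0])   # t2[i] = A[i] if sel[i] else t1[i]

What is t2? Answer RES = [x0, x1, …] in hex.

t0 = [0x96, 0x7b, 0x10, 0xd1, 0x3b, 0xff, 0x10, 0x10]
t1 = [0x96, 0x7b, 0x7b, 0xd1, 0x10, 0xff, 0xd1, 0x3b]
t2 = [0x96, 0xd1, 0xff, 0x3b, 0x10, 0x31, 0xd1, 0x3b]

RES = [0x96, 0xd1, 0xff, 0x3b, 0x10, 0x31, 0xd1, 0x3b]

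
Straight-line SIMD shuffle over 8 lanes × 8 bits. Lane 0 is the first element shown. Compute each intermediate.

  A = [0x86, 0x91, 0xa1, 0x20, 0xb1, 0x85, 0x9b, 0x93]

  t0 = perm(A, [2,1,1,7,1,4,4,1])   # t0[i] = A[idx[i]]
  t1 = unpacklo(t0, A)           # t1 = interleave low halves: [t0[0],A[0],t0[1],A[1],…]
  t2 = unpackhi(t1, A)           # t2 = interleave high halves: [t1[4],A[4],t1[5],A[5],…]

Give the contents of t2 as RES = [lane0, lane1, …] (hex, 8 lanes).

→ t0 |a1|91|91|93|91|b1|b1|91|
→ t1 |a1|86|91|91|91|a1|93|20|
→ t2 |91|b1|a1|85|93|9b|20|93|

RES = [0x91, 0xb1, 0xa1, 0x85, 0x93, 0x9b, 0x20, 0x93]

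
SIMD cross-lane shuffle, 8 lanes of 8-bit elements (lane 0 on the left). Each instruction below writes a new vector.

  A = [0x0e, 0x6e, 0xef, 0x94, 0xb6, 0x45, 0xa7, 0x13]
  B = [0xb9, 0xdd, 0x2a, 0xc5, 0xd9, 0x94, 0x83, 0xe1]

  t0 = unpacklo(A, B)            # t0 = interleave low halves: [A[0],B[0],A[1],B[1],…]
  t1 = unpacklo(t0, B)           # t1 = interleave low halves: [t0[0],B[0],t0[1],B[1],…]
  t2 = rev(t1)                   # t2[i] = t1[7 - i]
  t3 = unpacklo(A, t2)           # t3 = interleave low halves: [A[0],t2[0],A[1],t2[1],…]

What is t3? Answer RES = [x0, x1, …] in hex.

RES = [ 0x0e  0xc5  0x6e  0xdd  0xef  0x2a  0x94  0x6e ]

t0 = [0x0e, 0xb9, 0x6e, 0xdd, 0xef, 0x2a, 0x94, 0xc5]
t1 = [0x0e, 0xb9, 0xb9, 0xdd, 0x6e, 0x2a, 0xdd, 0xc5]
t2 = [0xc5, 0xdd, 0x2a, 0x6e, 0xdd, 0xb9, 0xb9, 0x0e]
t3 = [0x0e, 0xc5, 0x6e, 0xdd, 0xef, 0x2a, 0x94, 0x6e]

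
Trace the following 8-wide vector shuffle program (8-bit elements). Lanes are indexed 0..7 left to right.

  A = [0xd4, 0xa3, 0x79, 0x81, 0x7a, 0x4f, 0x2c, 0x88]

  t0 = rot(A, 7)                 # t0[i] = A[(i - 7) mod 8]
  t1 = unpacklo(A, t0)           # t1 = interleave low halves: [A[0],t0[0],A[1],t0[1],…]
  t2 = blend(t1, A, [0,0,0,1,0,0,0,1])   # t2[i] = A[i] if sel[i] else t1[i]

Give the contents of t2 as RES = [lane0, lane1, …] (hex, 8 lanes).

→ t0 |a3|79|81|7a|4f|2c|88|d4|
→ t1 |d4|a3|a3|79|79|81|81|7a|
→ t2 |d4|a3|a3|81|79|81|81|88|

RES = [0xd4, 0xa3, 0xa3, 0x81, 0x79, 0x81, 0x81, 0x88]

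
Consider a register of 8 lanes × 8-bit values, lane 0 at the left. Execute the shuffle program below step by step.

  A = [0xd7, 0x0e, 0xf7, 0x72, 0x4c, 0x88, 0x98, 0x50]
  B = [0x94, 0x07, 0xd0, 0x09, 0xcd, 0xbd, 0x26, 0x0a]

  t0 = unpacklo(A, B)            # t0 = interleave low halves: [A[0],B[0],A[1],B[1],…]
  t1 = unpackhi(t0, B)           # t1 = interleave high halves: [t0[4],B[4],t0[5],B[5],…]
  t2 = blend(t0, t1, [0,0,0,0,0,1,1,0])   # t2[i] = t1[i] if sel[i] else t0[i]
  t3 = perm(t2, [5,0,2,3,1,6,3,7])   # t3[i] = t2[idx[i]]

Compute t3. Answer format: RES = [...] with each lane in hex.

t0 = [0xd7, 0x94, 0x0e, 0x07, 0xf7, 0xd0, 0x72, 0x09]
t1 = [0xf7, 0xcd, 0xd0, 0xbd, 0x72, 0x26, 0x09, 0x0a]
t2 = [0xd7, 0x94, 0x0e, 0x07, 0xf7, 0x26, 0x09, 0x09]
t3 = [0x26, 0xd7, 0x0e, 0x07, 0x94, 0x09, 0x07, 0x09]

RES = [0x26, 0xd7, 0x0e, 0x07, 0x94, 0x09, 0x07, 0x09]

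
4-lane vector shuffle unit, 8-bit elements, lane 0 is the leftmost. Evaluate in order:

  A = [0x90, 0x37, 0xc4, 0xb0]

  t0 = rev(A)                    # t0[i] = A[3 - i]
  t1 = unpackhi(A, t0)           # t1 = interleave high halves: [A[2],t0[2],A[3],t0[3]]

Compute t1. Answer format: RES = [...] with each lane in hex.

  t0: b0 c4 37 90
  t1: c4 37 b0 90

RES = [0xc4, 0x37, 0xb0, 0x90]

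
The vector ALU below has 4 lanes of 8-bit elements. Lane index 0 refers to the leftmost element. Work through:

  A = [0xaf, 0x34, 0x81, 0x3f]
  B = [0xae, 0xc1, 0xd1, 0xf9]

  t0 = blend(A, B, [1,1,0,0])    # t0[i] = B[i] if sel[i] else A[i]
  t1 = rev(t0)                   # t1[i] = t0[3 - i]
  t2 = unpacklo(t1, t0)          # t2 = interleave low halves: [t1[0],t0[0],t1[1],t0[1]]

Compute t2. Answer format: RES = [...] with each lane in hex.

RES = [0x3f, 0xae, 0x81, 0xc1]

  t0: ae c1 81 3f
  t1: 3f 81 c1 ae
  t2: 3f ae 81 c1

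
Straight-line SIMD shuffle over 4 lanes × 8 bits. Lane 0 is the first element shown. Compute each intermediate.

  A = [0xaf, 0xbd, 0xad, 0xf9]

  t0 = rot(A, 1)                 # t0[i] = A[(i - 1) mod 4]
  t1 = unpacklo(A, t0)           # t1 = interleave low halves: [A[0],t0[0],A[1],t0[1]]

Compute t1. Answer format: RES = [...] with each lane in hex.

RES = [ 0xaf  0xf9  0xbd  0xaf ]

  t0: f9 af bd ad
  t1: af f9 bd af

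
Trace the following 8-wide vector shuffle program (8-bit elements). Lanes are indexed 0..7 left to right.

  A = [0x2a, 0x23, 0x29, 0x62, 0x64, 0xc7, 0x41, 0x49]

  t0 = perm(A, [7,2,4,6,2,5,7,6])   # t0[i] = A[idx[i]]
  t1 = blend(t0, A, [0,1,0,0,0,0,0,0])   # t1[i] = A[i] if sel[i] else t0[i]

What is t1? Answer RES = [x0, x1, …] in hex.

  t0: 49 29 64 41 29 c7 49 41
  t1: 49 23 64 41 29 c7 49 41

RES = [ 0x49  0x23  0x64  0x41  0x29  0xc7  0x49  0x41 ]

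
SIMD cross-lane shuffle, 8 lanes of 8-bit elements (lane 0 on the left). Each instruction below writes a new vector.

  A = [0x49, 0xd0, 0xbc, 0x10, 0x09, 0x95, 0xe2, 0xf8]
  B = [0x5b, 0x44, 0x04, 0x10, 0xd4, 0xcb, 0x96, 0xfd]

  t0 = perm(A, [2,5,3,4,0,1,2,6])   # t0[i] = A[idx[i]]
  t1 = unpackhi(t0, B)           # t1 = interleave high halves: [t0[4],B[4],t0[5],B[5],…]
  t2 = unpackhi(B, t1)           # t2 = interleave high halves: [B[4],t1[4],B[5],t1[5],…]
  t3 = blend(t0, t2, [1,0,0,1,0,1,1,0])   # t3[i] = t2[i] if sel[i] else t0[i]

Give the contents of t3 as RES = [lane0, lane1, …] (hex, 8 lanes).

t0 = [0xbc, 0x95, 0x10, 0x09, 0x49, 0xd0, 0xbc, 0xe2]
t1 = [0x49, 0xd4, 0xd0, 0xcb, 0xbc, 0x96, 0xe2, 0xfd]
t2 = [0xd4, 0xbc, 0xcb, 0x96, 0x96, 0xe2, 0xfd, 0xfd]
t3 = [0xd4, 0x95, 0x10, 0x96, 0x49, 0xe2, 0xfd, 0xe2]

RES = [ 0xd4  0x95  0x10  0x96  0x49  0xe2  0xfd  0xe2 ]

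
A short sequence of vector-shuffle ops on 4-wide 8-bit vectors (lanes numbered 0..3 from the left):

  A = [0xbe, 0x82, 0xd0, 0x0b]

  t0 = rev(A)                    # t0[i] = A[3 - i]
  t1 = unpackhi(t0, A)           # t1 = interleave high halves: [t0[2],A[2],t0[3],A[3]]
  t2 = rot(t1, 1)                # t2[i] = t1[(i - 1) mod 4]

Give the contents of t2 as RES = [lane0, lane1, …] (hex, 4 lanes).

t0 = [0x0b, 0xd0, 0x82, 0xbe]
t1 = [0x82, 0xd0, 0xbe, 0x0b]
t2 = [0x0b, 0x82, 0xd0, 0xbe]

RES = [ 0x0b  0x82  0xd0  0xbe ]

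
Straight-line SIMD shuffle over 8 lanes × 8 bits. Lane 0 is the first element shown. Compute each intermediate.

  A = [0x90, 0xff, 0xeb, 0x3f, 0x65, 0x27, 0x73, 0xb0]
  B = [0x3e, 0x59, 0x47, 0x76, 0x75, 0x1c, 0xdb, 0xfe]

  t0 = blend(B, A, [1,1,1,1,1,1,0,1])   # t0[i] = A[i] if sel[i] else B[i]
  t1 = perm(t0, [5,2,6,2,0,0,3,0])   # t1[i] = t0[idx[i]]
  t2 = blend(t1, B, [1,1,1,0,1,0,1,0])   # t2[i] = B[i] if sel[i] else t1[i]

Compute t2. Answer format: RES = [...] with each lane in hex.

RES = [ 0x3e  0x59  0x47  0xeb  0x75  0x90  0xdb  0x90 ]

t0 = [0x90, 0xff, 0xeb, 0x3f, 0x65, 0x27, 0xdb, 0xb0]
t1 = [0x27, 0xeb, 0xdb, 0xeb, 0x90, 0x90, 0x3f, 0x90]
t2 = [0x3e, 0x59, 0x47, 0xeb, 0x75, 0x90, 0xdb, 0x90]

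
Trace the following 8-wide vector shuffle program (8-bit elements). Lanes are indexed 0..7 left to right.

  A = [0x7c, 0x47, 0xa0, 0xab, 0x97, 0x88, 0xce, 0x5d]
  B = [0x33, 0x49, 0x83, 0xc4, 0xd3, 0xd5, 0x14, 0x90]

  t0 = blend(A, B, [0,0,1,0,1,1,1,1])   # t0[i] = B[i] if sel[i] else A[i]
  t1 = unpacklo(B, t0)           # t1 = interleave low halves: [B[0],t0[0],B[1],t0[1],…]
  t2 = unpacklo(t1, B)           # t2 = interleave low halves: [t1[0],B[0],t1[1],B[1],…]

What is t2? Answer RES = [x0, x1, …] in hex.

RES = [ 0x33  0x33  0x7c  0x49  0x49  0x83  0x47  0xc4 ]

t0 = [0x7c, 0x47, 0x83, 0xab, 0xd3, 0xd5, 0x14, 0x90]
t1 = [0x33, 0x7c, 0x49, 0x47, 0x83, 0x83, 0xc4, 0xab]
t2 = [0x33, 0x33, 0x7c, 0x49, 0x49, 0x83, 0x47, 0xc4]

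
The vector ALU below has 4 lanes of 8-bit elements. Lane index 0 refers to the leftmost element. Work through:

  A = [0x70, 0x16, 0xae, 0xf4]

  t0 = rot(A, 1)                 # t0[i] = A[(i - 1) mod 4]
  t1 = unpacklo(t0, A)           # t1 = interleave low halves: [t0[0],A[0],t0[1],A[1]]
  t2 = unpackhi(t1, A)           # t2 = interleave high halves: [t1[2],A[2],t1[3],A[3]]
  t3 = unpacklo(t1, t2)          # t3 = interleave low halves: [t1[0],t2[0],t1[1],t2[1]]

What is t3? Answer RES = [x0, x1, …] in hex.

RES = [ 0xf4  0x70  0x70  0xae ]

t0 = [0xf4, 0x70, 0x16, 0xae]
t1 = [0xf4, 0x70, 0x70, 0x16]
t2 = [0x70, 0xae, 0x16, 0xf4]
t3 = [0xf4, 0x70, 0x70, 0xae]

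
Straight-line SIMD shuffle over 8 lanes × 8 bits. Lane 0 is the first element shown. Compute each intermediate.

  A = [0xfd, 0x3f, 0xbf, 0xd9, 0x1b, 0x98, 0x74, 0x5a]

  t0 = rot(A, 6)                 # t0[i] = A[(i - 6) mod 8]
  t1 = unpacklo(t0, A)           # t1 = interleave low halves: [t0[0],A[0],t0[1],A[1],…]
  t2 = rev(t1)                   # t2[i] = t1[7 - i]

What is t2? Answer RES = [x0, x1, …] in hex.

  t0: bf d9 1b 98 74 5a fd 3f
  t1: bf fd d9 3f 1b bf 98 d9
  t2: d9 98 bf 1b 3f d9 fd bf

RES = [ 0xd9  0x98  0xbf  0x1b  0x3f  0xd9  0xfd  0xbf ]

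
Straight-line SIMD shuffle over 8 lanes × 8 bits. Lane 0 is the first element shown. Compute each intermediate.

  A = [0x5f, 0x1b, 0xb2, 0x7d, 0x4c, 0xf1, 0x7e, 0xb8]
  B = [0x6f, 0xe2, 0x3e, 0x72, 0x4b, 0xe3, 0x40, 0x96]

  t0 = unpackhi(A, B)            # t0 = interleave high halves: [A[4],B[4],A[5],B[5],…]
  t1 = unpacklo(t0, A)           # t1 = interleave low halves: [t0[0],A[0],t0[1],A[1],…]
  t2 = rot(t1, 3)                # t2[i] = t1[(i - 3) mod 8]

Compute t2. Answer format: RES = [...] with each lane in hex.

RES = [0xb2, 0xe3, 0x7d, 0x4c, 0x5f, 0x4b, 0x1b, 0xf1]

→ t0 |4c|4b|f1|e3|7e|40|b8|96|
→ t1 |4c|5f|4b|1b|f1|b2|e3|7d|
→ t2 |b2|e3|7d|4c|5f|4b|1b|f1|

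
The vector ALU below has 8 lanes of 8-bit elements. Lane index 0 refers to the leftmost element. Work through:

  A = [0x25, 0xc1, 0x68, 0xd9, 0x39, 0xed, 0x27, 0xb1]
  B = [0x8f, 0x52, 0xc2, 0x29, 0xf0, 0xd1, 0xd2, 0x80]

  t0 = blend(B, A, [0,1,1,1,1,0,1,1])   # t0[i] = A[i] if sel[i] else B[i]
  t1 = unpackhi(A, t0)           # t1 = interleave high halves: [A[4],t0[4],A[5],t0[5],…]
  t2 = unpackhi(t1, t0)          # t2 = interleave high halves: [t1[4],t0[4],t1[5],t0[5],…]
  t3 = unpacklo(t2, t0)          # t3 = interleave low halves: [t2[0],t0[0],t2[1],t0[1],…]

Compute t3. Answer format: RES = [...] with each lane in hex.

  t0: 8f c1 68 d9 39 d1 27 b1
  t1: 39 39 ed d1 27 27 b1 b1
  t2: 27 39 27 d1 b1 27 b1 b1
  t3: 27 8f 39 c1 27 68 d1 d9

RES = [0x27, 0x8f, 0x39, 0xc1, 0x27, 0x68, 0xd1, 0xd9]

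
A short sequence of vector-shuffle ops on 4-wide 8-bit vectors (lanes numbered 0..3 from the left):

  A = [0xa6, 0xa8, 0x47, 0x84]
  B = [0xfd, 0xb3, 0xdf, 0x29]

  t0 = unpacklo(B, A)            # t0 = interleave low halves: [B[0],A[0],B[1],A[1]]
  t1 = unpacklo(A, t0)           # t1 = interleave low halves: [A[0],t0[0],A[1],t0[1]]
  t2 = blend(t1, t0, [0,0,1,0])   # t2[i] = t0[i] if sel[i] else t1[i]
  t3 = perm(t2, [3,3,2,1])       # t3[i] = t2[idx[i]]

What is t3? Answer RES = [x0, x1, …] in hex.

RES = [0xa6, 0xa6, 0xb3, 0xfd]

  t0: fd a6 b3 a8
  t1: a6 fd a8 a6
  t2: a6 fd b3 a6
  t3: a6 a6 b3 fd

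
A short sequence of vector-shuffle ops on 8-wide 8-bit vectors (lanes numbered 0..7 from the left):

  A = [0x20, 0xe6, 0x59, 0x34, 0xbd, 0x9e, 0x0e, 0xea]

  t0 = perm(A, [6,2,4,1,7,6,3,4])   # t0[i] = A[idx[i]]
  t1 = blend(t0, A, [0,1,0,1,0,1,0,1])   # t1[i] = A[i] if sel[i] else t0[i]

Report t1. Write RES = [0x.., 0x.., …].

RES = [0x0e, 0xe6, 0xbd, 0x34, 0xea, 0x9e, 0x34, 0xea]

→ t0 |0e|59|bd|e6|ea|0e|34|bd|
→ t1 |0e|e6|bd|34|ea|9e|34|ea|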